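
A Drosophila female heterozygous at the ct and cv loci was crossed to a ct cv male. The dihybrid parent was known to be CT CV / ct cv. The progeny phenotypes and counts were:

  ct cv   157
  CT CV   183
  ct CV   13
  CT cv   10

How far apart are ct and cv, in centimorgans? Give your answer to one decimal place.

6.3 centimorgans

The recombinant classes are CT cv and ct CV: 10 + 13 = 23.
Recombination frequency = 23/363 = 0.0634 ≈ 6.3%, i.e. 6.3 centimorgans.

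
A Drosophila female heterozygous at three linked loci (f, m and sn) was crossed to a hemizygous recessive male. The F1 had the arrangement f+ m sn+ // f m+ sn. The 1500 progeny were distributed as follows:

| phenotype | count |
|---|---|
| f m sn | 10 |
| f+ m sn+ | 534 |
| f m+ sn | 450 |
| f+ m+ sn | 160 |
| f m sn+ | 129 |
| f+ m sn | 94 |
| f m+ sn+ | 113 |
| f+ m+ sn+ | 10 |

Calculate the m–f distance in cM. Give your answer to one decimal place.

The two rarest classes, f+ m+ sn+ and f m sn, are the double crossovers. Comparing them with the parentals, only the m allele has switched, so m is the middle locus and the order is f – m – sn.
Crossovers in the f–m interval produce the single-crossover classes f m sn+ and f+ m+ sn (129 + 160 = 289) plus the double crossovers (20).
RF(f–m) = (289 + 20) / 1500 = 309/1500 = 0.2060 → 20.6 cM.

20.6 cM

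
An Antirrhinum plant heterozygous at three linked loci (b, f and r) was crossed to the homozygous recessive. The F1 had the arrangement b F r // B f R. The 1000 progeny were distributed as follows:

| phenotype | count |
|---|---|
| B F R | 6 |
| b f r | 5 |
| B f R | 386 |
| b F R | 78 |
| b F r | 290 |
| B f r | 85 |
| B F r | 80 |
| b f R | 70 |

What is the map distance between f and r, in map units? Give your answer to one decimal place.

The two rarest classes, b f r and B F R, are the double crossovers. Comparing them with the parentals, only the f allele has switched, so f is the middle locus and the order is b – f – r.
Crossovers in the f–r interval produce the single-crossover classes b F R and B f r (78 + 85 = 163) plus the double crossovers (11).
RF(f–r) = (163 + 11) / 1000 = 174/1000 = 0.1740 → 17.4 map units.

17.4 map units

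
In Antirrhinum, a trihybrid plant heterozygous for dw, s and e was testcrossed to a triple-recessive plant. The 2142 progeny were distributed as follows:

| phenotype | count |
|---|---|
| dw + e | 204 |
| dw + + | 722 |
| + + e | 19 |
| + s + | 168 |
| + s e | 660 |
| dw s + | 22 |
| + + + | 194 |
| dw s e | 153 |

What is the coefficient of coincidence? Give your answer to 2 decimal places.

The two most frequent reciprocal classes, + s e and dw + +, are the parental types, so the F1 was + s e / dw + +.
The two rarest classes, + + e and dw s +, are the double crossovers. Comparing them with the parentals, only the s allele has switched, so s is the middle locus and the order is e – s – dw.
e–s: (372 + 41)/2142 = 0.1928; s–dw: (347 + 41)/2142 = 0.1811.
Expected DCO frequency = 0.1928 × 0.1811 ≈ 0.03492; observed = 41/2142 ≈ 0.01914.
Coefficient of coincidence = 0.01914/0.03492 ≈ 0.55.

0.55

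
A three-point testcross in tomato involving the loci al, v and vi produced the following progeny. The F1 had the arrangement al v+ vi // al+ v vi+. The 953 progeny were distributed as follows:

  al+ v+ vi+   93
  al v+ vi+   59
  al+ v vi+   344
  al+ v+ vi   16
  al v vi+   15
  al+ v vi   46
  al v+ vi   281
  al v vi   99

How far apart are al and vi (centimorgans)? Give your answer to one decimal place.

The two rarest classes, al+ v+ vi and al v vi+, are the double crossovers. Comparing them with the parentals, only the al allele has switched, so al is the middle locus and the order is vi – al – v.
Crossovers in the vi–al interval produce the single-crossover classes al v+ vi+ and al+ v vi (59 + 46 = 105) plus the double crossovers (31).
RF(vi–al) = (105 + 31) / 953 = 136/953 = 0.1427 → 14.3 centimorgans.

14.3 centimorgans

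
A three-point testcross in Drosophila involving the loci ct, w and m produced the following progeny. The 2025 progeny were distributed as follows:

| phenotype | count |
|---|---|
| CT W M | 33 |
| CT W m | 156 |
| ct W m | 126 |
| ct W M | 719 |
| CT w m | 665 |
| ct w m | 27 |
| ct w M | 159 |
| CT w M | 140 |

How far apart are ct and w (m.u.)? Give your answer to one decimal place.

The two most frequent reciprocal classes, ct W M and CT w m, are the parental types, so the F1 was ct W M / CT w m.
The two rarest classes, CT W M and ct w m, are the double crossovers. Comparing them with the parentals, only the ct allele has switched, so ct is the middle locus and the order is m – ct – w.
Crossovers in the ct–w interval produce the single-crossover classes ct w M and CT W m (159 + 156 = 315) plus the double crossovers (60).
RF(ct–w) = (315 + 60) / 2025 = 375/2025 = 0.1852 → 18.5 m.u.

18.5 m.u.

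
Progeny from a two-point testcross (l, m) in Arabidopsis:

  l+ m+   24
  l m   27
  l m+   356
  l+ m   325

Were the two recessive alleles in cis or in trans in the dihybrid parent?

The two most frequent classes are l+ m (325) and l m+ (356); these are the parental (non-recombinant) types.
So the F1 carried l+ m on one chromosome and l m+ on the other — the recessive alleles are on opposite chromosomes (trans / repulsion).

trans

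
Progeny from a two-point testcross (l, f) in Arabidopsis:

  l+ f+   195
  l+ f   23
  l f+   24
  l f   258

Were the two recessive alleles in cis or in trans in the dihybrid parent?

The two most frequent classes are l+ f+ (195) and l f (258); these are the parental (non-recombinant) types.
So the F1 carried l+ f+ on one chromosome and l f on the other — the recessive alleles are on the same chromosome (cis / coupling).

cis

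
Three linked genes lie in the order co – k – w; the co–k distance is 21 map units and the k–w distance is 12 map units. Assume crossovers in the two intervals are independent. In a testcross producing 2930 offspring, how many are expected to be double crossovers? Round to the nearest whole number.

74

Map distances give recombination frequencies of 0.210 and 0.120 for the two intervals.
With no interference, expected double-crossover frequency = 0.210 × 0.120 = 0.02520.
Expected number = 0.02520 × 2930 = 73.84 ≈ 74.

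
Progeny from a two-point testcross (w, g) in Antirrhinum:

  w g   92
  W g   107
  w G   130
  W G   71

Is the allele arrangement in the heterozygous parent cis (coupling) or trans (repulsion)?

trans

The two most frequent classes are W g (107) and w G (130); these are the parental (non-recombinant) types.
So the F1 carried W g on one chromosome and w G on the other — the recessive alleles are on opposite chromosomes (trans / repulsion).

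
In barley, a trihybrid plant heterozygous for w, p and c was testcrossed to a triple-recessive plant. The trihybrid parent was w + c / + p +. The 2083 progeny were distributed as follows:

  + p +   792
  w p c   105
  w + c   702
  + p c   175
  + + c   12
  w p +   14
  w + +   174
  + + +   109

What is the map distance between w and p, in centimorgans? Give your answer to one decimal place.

11.5 centimorgans

The two rarest classes, + + c and w p +, are the double crossovers. Comparing them with the parentals, only the w allele has switched, so w is the middle locus and the order is c – w – p.
Crossovers in the w–p interval produce the single-crossover classes w p c and + + + (105 + 109 = 214) plus the double crossovers (26).
RF(w–p) = (214 + 26) / 2083 = 240/2083 = 0.1152 → 11.5 centimorgans.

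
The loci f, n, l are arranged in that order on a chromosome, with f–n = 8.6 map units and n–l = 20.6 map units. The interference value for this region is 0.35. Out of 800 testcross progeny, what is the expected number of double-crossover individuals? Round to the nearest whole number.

Map distances give recombination frequencies of 0.086 and 0.206 for the two intervals.
With interference 0.35 (so coincidence = 0.65), expected double-crossover frequency = 0.086 × 0.206 × 0.65 = 0.01152.
Expected number = 0.01152 × 800 = 9.21 ≈ 9.

9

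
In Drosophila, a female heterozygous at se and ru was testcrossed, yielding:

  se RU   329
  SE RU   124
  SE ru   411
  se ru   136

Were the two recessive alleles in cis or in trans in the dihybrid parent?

The two most frequent classes are SE ru (411) and se RU (329); these are the parental (non-recombinant) types.
So the F1 carried SE ru on one chromosome and se RU on the other — the recessive alleles are on opposite chromosomes (trans / repulsion).

trans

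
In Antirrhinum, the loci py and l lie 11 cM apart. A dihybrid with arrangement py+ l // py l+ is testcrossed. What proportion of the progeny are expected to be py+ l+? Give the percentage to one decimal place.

5.5%

A map distance of 11 cM corresponds to a recombination frequency of 0.110.
The F1 is py+ l / py l+, so py+ l+ is a recombinant gamete class with expected frequency r/2 = 0.110/2 = 0.0550.
That is 0.0550 = 5.5% of the progeny.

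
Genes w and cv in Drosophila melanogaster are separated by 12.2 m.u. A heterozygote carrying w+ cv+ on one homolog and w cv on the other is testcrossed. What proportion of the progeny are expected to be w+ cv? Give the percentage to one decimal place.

A map distance of 12.2 m.u. corresponds to a recombination frequency of 0.122.
The F1 is w+ cv+ / w cv, so w+ cv is a recombinant gamete class with expected frequency r/2 = 0.122/2 = 0.0610.
That is 0.0610 = 6.1% of the progeny.

6.1%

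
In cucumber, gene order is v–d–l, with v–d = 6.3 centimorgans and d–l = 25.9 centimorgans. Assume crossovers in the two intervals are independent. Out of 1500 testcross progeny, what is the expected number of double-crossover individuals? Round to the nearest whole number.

Map distances give recombination frequencies of 0.063 and 0.259 for the two intervals.
With no interference, expected double-crossover frequency = 0.063 × 0.259 = 0.01632.
Expected number = 0.01632 × 1500 = 24.48 ≈ 24.

24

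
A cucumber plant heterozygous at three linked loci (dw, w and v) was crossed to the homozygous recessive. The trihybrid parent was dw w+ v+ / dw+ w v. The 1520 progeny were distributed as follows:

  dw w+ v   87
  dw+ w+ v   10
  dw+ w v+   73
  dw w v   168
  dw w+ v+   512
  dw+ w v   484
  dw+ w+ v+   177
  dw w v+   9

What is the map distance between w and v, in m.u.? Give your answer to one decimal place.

11.8 m.u.

The two rarest classes, dw w v+ and dw+ w+ v, are the double crossovers. Comparing them with the parentals, only the w allele has switched, so w is the middle locus and the order is dw – w – v.
Crossovers in the w–v interval produce the single-crossover classes dw w+ v and dw+ w v+ (87 + 73 = 160) plus the double crossovers (19).
RF(w–v) = (160 + 19) / 1520 = 179/1520 = 0.1178 → 11.8 m.u.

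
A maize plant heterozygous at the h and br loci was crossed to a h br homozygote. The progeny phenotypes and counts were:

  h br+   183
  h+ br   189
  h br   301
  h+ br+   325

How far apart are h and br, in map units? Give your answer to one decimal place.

37.3 map units

The two most frequent classes, h+ br+ (325) and h br (301), are the parental types, so the F1 was h+ br+ / h br.
The recombinant classes are h+ br and h br+: 189 + 183 = 372.
Recombination frequency = 372/998 = 0.3727 ≈ 37.3%, i.e. 37.3 map units.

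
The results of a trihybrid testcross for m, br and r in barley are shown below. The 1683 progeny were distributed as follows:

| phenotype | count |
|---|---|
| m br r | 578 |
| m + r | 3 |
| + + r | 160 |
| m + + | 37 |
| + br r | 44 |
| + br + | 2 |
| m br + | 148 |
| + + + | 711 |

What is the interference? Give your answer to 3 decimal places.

The two most frequent reciprocal classes, + + + and m br r, are the parental types, so the F1 was + + + / m br r.
The two rarest classes, + br + and m + r, are the double crossovers. Comparing them with the parentals, only the br allele has switched, so br is the middle locus and the order is m – br – r.
m–br: (81 + 5)/1683 = 0.0511; br–r: (308 + 5)/1683 = 0.1860.
Expected DCO frequency = 0.0511 × 0.1860 ≈ 0.00950; observed = 5/1683 ≈ 0.00297.
Coefficient of coincidence = 0.00297/0.00950 ≈ 0.313; interference = 1 − 0.313 = 0.687.

0.687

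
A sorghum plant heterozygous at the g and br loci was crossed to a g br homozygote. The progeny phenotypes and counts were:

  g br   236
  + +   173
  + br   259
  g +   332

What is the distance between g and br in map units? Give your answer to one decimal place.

The two most frequent classes, + br (259) and g + (332), are the parental types, so the F1 was + br / g +.
The recombinant classes are + + and g br: 173 + 236 = 409.
Recombination frequency = 409/1000 = 0.4090 ≈ 40.9%, i.e. 40.9 map units.

40.9 map units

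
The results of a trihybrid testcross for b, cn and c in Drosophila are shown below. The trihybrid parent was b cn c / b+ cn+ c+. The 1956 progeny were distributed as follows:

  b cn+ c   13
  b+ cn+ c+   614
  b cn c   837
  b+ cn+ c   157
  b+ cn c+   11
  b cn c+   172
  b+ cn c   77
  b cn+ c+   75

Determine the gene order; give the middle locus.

The two rarest classes, b cn+ c and b+ cn c+, are the double crossovers. Comparing them with the parentals, only the cn allele has switched, so cn is the middle locus and the order is c – cn – b.

cn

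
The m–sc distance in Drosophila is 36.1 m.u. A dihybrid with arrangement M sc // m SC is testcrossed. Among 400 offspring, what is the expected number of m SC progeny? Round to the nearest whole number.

128

A map distance of 36.1 m.u. corresponds to a recombination frequency of 0.361.
The F1 is M sc / m SC, so m SC is a parental gamete class with expected frequency (1 − r)/2 = 0.639/2 = 0.3195.
Expected number = 0.3195 × 400 = 127.80 ≈ 128.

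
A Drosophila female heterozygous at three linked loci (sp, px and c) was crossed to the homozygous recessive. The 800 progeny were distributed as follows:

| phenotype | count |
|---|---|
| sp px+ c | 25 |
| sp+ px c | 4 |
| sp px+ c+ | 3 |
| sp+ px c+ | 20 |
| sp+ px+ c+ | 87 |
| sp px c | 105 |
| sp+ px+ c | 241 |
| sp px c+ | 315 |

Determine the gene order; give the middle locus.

px

The two most frequent reciprocal classes, sp+ px+ c and sp px c+, are the parental types, so the F1 was sp+ px+ c / sp px c+.
The two rarest classes, sp+ px c and sp px+ c+, are the double crossovers. Comparing them with the parentals, only the px allele has switched, so px is the middle locus and the order is sp – px – c.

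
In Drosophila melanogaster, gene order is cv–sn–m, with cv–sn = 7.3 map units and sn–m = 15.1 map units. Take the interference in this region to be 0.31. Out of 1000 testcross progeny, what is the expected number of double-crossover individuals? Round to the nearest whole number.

Map distances give recombination frequencies of 0.073 and 0.151 for the two intervals.
With interference 0.31 (so coincidence = 0.69), expected double-crossover frequency = 0.073 × 0.151 × 0.69 = 0.00761.
Expected number = 0.00761 × 1000 = 7.61 ≈ 8.

8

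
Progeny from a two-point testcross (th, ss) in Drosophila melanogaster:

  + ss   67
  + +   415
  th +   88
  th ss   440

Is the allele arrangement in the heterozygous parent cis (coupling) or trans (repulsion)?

The two most frequent classes are + + (415) and th ss (440); these are the parental (non-recombinant) types.
So the F1 carried + + on one chromosome and th ss on the other — the recessive alleles are on the same chromosome (cis / coupling).

cis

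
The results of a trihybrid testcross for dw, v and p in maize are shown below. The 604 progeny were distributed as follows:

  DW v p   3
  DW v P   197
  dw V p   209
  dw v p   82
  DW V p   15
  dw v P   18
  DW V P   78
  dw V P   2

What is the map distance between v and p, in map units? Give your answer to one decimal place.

The two most frequent reciprocal classes, dw V p and DW v P, are the parental types, so the F1 was dw V p / DW v P.
The two rarest classes, dw V P and DW v p, are the double crossovers. Comparing them with the parentals, only the p allele has switched, so p is the middle locus and the order is v – p – dw.
Crossovers in the v–p interval produce the single-crossover classes dw v p and DW V P (82 + 78 = 160) plus the double crossovers (5).
RF(v–p) = (160 + 5) / 604 = 165/604 = 0.2732 → 27.3 map units.

27.3 map units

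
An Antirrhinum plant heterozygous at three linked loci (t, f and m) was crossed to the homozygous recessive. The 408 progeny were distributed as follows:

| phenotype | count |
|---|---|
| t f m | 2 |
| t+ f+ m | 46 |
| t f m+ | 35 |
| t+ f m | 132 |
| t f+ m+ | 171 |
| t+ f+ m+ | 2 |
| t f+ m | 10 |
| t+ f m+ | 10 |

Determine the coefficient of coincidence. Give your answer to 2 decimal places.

The two most frequent reciprocal classes, t+ f m and t f+ m+, are the parental types, so the F1 was t+ f m / t f+ m+.
The two rarest classes, t f m and t+ f+ m+, are the double crossovers. Comparing them with the parentals, only the t allele has switched, so t is the middle locus and the order is f – t – m.
f–t: (81 + 4)/408 = 0.2083; t–m: (20 + 4)/408 = 0.0588.
Expected DCO frequency = 0.2083 × 0.0588 ≈ 0.01225; observed = 4/408 ≈ 0.00980.
Coefficient of coincidence = 0.00980/0.01225 ≈ 0.80.

0.80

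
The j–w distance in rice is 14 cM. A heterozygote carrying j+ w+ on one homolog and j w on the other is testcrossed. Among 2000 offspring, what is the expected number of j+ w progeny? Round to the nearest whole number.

140

A map distance of 14 cM corresponds to a recombination frequency of 0.140.
The F1 is j+ w+ / j w, so j+ w is a recombinant gamete class with expected frequency r/2 = 0.140/2 = 0.0700.
Expected number = 0.0700 × 2000 = 140.00 ≈ 140.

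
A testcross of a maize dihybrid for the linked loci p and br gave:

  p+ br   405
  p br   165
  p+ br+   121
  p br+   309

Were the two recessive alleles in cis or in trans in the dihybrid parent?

The two most frequent classes are p+ br (405) and p br+ (309); these are the parental (non-recombinant) types.
So the F1 carried p+ br on one chromosome and p br+ on the other — the recessive alleles are on opposite chromosomes (trans / repulsion).

trans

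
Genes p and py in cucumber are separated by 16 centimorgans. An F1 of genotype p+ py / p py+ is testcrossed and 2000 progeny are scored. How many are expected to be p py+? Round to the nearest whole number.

A map distance of 16 centimorgans corresponds to a recombination frequency of 0.160.
The F1 is p+ py / p py+, so p py+ is a parental gamete class with expected frequency (1 − r)/2 = 0.840/2 = 0.4200.
Expected number = 0.4200 × 2000 = 840.00 ≈ 840.

840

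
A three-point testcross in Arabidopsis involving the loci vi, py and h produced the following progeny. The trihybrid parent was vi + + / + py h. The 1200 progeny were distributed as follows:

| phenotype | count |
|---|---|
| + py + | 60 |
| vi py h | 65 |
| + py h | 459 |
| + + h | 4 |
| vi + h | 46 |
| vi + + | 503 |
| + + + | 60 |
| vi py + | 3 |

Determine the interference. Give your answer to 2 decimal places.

0.44

The two rarest classes, vi py + and + + h, are the double crossovers. Comparing them with the parentals, only the py allele has switched, so py is the middle locus and the order is vi – py – h.
vi–py: (125 + 7)/1200 = 0.1100; py–h: (106 + 7)/1200 = 0.0942.
Expected DCO frequency = 0.1100 × 0.0942 ≈ 0.01036; observed = 7/1200 ≈ 0.00583.
Coefficient of coincidence = 0.00583/0.01036 ≈ 0.56; interference = 1 − 0.56 = 0.44.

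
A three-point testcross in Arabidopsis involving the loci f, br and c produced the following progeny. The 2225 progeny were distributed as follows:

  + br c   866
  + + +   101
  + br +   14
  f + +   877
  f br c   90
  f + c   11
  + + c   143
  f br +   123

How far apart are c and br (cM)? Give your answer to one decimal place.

The two most frequent reciprocal classes, + br c and f + +, are the parental types, so the F1 was + br c / f + +.
The two rarest classes, + br + and f + c, are the double crossovers. Comparing them with the parentals, only the c allele has switched, so c is the middle locus and the order is br – c – f.
Crossovers in the br–c interval produce the single-crossover classes + + c and f br + (143 + 123 = 266) plus the double crossovers (25).
RF(br–c) = (266 + 25) / 2225 = 291/2225 = 0.1308 → 13.1 cM.

13.1 cM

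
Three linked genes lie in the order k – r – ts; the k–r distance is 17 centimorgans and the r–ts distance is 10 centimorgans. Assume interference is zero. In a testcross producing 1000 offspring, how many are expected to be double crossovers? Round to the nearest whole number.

17

Map distances give recombination frequencies of 0.170 and 0.100 for the two intervals.
With no interference, expected double-crossover frequency = 0.170 × 0.100 = 0.01700.
Expected number = 0.01700 × 1000 = 17.00 ≈ 17.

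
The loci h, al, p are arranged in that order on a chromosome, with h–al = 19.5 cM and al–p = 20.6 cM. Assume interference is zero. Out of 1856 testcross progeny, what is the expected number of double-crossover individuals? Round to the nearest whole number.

75

Map distances give recombination frequencies of 0.195 and 0.206 for the two intervals.
With no interference, expected double-crossover frequency = 0.195 × 0.206 = 0.04017.
Expected number = 0.04017 × 1856 = 74.56 ≈ 75.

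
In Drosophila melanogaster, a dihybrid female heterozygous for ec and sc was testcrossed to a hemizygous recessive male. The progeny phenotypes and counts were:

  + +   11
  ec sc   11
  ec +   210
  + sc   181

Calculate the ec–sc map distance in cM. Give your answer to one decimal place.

The two most frequent classes, + sc (181) and ec + (210), are the parental types, so the F1 was + sc / ec +.
The recombinant classes are + + and ec sc: 11 + 11 = 22.
Recombination frequency = 22/413 = 0.0533 ≈ 5.3%, i.e. 5.3 cM.

5.3 cM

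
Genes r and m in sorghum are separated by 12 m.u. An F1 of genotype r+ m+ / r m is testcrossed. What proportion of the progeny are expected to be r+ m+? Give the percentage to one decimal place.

A map distance of 12 m.u. corresponds to a recombination frequency of 0.120.
The F1 is r+ m+ / r m, so r+ m+ is a parental gamete class with expected frequency (1 − r)/2 = 0.880/2 = 0.4400.
That is 0.4400 = 44.0% of the progeny.

44.0%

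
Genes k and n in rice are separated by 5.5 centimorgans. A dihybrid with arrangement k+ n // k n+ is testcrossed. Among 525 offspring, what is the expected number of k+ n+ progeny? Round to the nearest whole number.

14

A map distance of 5.5 centimorgans corresponds to a recombination frequency of 0.055.
The F1 is k+ n / k n+, so k+ n+ is a recombinant gamete class with expected frequency r/2 = 0.055/2 = 0.0275.
Expected number = 0.0275 × 525 = 14.44 ≈ 14.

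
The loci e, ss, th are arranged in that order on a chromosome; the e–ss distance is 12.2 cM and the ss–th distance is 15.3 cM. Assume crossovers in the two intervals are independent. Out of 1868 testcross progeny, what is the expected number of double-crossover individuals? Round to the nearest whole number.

Map distances give recombination frequencies of 0.122 and 0.153 for the two intervals.
With no interference, expected double-crossover frequency = 0.122 × 0.153 = 0.01867.
Expected number = 0.01867 × 1868 = 34.87 ≈ 35.

35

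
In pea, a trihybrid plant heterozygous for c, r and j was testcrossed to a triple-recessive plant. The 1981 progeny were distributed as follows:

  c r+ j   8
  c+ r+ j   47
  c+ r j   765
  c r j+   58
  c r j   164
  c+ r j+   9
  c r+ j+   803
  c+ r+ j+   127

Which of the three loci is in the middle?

j

The two most frequent reciprocal classes, c+ r j and c r+ j+, are the parental types, so the F1 was c+ r j / c r+ j+.
The two rarest classes, c+ r j+ and c r+ j, are the double crossovers. Comparing them with the parentals, only the j allele has switched, so j is the middle locus and the order is r – j – c.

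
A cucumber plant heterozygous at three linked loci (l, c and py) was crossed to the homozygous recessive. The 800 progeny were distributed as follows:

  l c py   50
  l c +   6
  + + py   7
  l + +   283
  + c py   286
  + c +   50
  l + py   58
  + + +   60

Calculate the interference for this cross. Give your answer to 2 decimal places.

0.30

The two most frequent reciprocal classes, + c py and l + +, are the parental types, so the F1 was + c py / l + +.
The two rarest classes, + + py and l c +, are the double crossovers. Comparing them with the parentals, only the c allele has switched, so c is the middle locus and the order is l – c – py.
l–c: (110 + 13)/800 = 0.1537; c–py: (108 + 13)/800 = 0.1512.
Expected DCO frequency = 0.1537 × 0.1512 ≈ 0.02324; observed = 13/800 ≈ 0.01625.
Coefficient of coincidence = 0.01625/0.02324 ≈ 0.70; interference = 1 − 0.70 = 0.30.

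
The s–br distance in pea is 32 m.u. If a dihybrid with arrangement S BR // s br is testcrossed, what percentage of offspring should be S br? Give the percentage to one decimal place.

16.0%

A map distance of 32 m.u. corresponds to a recombination frequency of 0.320.
The F1 is S BR / s br, so S br is a recombinant gamete class with expected frequency r/2 = 0.320/2 = 0.1600.
That is 0.1600 = 16.0% of the progeny.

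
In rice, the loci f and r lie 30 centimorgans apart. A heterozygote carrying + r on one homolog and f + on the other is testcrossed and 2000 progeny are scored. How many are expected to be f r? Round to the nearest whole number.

300

A map distance of 30 centimorgans corresponds to a recombination frequency of 0.300.
The F1 is + r / f +, so f r is a recombinant gamete class with expected frequency r/2 = 0.300/2 = 0.1500.
Expected number = 0.1500 × 2000 = 300.00 ≈ 300.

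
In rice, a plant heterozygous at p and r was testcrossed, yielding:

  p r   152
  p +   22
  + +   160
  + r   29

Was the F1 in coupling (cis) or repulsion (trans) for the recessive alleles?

The two most frequent classes are + + (160) and p r (152); these are the parental (non-recombinant) types.
So the F1 carried + + on one chromosome and p r on the other — the recessive alleles are on the same chromosome (cis / coupling).

cis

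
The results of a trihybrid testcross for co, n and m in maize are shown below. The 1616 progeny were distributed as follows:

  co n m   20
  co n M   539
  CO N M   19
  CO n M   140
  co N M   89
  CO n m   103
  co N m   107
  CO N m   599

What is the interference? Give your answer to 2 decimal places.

0.05

The two most frequent reciprocal classes, CO N m and co n M, are the parental types, so the F1 was CO N m / co n M.
The two rarest classes, CO N M and co n m, are the double crossovers. Comparing them with the parentals, only the m allele has switched, so m is the middle locus and the order is co – m – n.
co–m: (247 + 39)/1616 = 0.1770; m–n: (192 + 39)/1616 = 0.1429.
Expected DCO frequency = 0.1770 × 0.1429 ≈ 0.02529; observed = 39/1616 ≈ 0.02413.
Coefficient of coincidence = 0.02413/0.02529 ≈ 0.95; interference = 1 − 0.95 = 0.05.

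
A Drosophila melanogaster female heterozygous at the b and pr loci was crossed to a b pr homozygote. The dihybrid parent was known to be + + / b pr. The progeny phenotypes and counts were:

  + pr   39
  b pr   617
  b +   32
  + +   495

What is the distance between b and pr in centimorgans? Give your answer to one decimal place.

6.0 centimorgans

The recombinant classes are + pr and b +: 39 + 32 = 71.
Recombination frequency = 71/1183 = 0.0600 ≈ 6.0%, i.e. 6.0 centimorgans.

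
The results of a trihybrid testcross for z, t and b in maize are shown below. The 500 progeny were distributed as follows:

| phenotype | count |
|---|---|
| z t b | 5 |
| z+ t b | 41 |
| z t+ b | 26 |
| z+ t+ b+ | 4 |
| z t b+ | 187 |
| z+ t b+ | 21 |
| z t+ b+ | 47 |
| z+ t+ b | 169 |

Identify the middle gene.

The two most frequent reciprocal classes, z+ t+ b and z t b+, are the parental types, so the F1 was z+ t+ b / z t b+.
The two rarest classes, z+ t+ b+ and z t b, are the double crossovers. Comparing them with the parentals, only the b allele has switched, so b is the middle locus and the order is t – b – z.

b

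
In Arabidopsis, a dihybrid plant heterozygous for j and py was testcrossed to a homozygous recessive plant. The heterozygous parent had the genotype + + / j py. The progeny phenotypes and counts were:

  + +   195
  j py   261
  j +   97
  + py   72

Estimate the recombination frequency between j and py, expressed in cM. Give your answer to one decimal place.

27.0 cM

The recombinant classes are + py and j +: 72 + 97 = 169.
Recombination frequency = 169/625 = 0.2704 ≈ 27.0%, i.e. 27.0 cM.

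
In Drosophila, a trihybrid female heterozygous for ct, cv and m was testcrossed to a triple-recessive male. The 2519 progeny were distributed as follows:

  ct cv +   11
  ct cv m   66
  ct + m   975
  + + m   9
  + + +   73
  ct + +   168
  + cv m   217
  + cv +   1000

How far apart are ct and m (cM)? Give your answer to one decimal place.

16.1 cM

The two most frequent reciprocal classes, ct + m and + cv +, are the parental types, so the F1 was ct + m / + cv +.
The two rarest classes, + + m and ct cv +, are the double crossovers. Comparing them with the parentals, only the ct allele has switched, so ct is the middle locus and the order is cv – ct – m.
Crossovers in the ct–m interval produce the single-crossover classes ct + + and + cv m (168 + 217 = 385) plus the double crossovers (20).
RF(ct–m) = (385 + 20) / 2519 = 405/2519 = 0.1608 → 16.1 cM.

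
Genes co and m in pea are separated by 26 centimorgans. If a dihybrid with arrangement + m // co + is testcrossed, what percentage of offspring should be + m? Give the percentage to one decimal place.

A map distance of 26 centimorgans corresponds to a recombination frequency of 0.260.
The F1 is + m / co +, so + m is a parental gamete class with expected frequency (1 − r)/2 = 0.740/2 = 0.3700.
That is 0.3700 = 37.0% of the progeny.

37.0%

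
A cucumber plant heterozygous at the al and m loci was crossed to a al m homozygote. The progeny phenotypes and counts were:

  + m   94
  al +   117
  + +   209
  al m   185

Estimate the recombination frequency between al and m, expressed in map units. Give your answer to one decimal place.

The two most frequent classes, + + (209) and al m (185), are the parental types, so the F1 was + + / al m.
The recombinant classes are + m and al +: 94 + 117 = 211.
Recombination frequency = 211/605 = 0.3488 ≈ 34.9%, i.e. 34.9 map units.

34.9 map units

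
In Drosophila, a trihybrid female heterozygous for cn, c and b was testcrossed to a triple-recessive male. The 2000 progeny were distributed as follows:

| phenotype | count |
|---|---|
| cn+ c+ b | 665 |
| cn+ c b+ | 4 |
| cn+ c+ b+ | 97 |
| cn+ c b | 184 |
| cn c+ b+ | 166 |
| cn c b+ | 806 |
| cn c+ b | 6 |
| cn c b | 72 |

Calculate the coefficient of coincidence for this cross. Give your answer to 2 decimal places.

0.31

The two most frequent reciprocal classes, cn+ c+ b and cn c b+, are the parental types, so the F1 was cn+ c+ b / cn c b+.
The two rarest classes, cn c+ b and cn+ c b+, are the double crossovers. Comparing them with the parentals, only the cn allele has switched, so cn is the middle locus and the order is c – cn – b.
c–cn: (350 + 10)/2000 = 0.1800; cn–b: (169 + 10)/2000 = 0.0895.
Expected DCO frequency = 0.1800 × 0.0895 ≈ 0.01611; observed = 10/2000 ≈ 0.00500.
Coefficient of coincidence = 0.00500/0.01611 ≈ 0.31.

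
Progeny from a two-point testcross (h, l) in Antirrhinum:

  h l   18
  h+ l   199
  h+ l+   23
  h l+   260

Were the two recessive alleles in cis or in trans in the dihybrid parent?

trans

The two most frequent classes are h+ l (199) and h l+ (260); these are the parental (non-recombinant) types.
So the F1 carried h+ l on one chromosome and h l+ on the other — the recessive alleles are on opposite chromosomes (trans / repulsion).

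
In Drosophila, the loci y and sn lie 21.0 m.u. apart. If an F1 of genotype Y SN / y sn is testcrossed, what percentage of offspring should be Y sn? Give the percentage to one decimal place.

A map distance of 21.0 m.u. corresponds to a recombination frequency of 0.210.
The F1 is Y SN / y sn, so Y sn is a recombinant gamete class with expected frequency r/2 = 0.210/2 = 0.1050.
That is 0.1050 = 10.5% of the progeny.

10.5%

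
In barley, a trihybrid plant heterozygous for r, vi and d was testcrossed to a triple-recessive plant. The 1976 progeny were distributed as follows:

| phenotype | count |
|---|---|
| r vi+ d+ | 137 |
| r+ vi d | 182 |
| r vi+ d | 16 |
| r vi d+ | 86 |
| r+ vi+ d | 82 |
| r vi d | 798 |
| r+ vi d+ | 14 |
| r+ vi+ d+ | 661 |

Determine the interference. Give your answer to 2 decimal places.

0.14

The two most frequent reciprocal classes, r+ vi+ d+ and r vi d, are the parental types, so the F1 was r+ vi+ d+ / r vi d.
The two rarest classes, r+ vi d+ and r vi+ d, are the double crossovers. Comparing them with the parentals, only the vi allele has switched, so vi is the middle locus and the order is r – vi – d.
r–vi: (319 + 30)/1976 = 0.1766; vi–d: (168 + 30)/1976 = 0.1002.
Expected DCO frequency = 0.1766 × 0.1002 ≈ 0.01770; observed = 30/1976 ≈ 0.01518.
Coefficient of coincidence = 0.01518/0.01770 ≈ 0.86; interference = 1 − 0.86 = 0.14.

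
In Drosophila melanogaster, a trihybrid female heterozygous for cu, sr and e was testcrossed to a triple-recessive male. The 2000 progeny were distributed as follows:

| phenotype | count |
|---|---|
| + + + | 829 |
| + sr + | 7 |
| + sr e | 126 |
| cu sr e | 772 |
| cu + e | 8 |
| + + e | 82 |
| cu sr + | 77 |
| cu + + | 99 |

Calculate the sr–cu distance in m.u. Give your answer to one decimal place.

12.0 m.u.

The two most frequent reciprocal classes, cu sr e and + + +, are the parental types, so the F1 was cu sr e / + + +.
The two rarest classes, cu + e and + sr +, are the double crossovers. Comparing them with the parentals, only the sr allele has switched, so sr is the middle locus and the order is cu – sr – e.
Crossovers in the cu–sr interval produce the single-crossover classes + sr e and cu + + (126 + 99 = 225) plus the double crossovers (15).
RF(cu–sr) = (225 + 15) / 2000 = 240/2000 = 0.1200 → 12.0 m.u.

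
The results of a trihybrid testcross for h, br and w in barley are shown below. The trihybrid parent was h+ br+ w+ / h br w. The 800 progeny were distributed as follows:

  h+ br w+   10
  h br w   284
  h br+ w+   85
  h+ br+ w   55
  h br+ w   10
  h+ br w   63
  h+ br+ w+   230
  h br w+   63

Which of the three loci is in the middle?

The two rarest classes, h+ br w+ and h br+ w, are the double crossovers. Comparing them with the parentals, only the br allele has switched, so br is the middle locus and the order is w – br – h.

br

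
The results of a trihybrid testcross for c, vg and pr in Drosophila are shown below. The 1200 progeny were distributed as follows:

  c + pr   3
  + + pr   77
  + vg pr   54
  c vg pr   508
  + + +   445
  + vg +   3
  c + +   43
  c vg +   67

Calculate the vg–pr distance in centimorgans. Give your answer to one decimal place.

12.5 centimorgans

The two most frequent reciprocal classes, + + + and c vg pr, are the parental types, so the F1 was + + + / c vg pr.
The two rarest classes, + vg + and c + pr, are the double crossovers. Comparing them with the parentals, only the vg allele has switched, so vg is the middle locus and the order is pr – vg – c.
Crossovers in the pr–vg interval produce the single-crossover classes + + pr and c vg + (77 + 67 = 144) plus the double crossovers (6).
RF(pr–vg) = (144 + 6) / 1200 = 150/1200 = 0.1250 → 12.5 centimorgans.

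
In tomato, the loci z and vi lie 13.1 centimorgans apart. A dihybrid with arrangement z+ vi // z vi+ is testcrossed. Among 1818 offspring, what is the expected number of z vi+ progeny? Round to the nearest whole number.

790

A map distance of 13.1 centimorgans corresponds to a recombination frequency of 0.131.
The F1 is z+ vi / z vi+, so z vi+ is a parental gamete class with expected frequency (1 − r)/2 = 0.869/2 = 0.4345.
Expected number = 0.4345 × 1818 = 789.92 ≈ 790.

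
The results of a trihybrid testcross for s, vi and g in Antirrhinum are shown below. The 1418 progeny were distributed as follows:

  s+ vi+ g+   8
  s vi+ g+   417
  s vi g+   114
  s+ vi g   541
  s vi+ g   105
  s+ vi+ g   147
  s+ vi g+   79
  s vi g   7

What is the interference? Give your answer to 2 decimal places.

The two most frequent reciprocal classes, s vi+ g+ and s+ vi g, are the parental types, so the F1 was s vi+ g+ / s+ vi g.
The two rarest classes, s+ vi+ g+ and s vi g, are the double crossovers. Comparing them with the parentals, only the s allele has switched, so s is the middle locus and the order is g – s – vi.
g–s: (184 + 15)/1418 = 0.1403; s–vi: (261 + 15)/1418 = 0.1946.
Expected DCO frequency = 0.1403 × 0.1946 ≈ 0.02730; observed = 15/1418 ≈ 0.01058.
Coefficient of coincidence = 0.01058/0.02730 ≈ 0.39; interference = 1 − 0.39 = 0.61.

0.61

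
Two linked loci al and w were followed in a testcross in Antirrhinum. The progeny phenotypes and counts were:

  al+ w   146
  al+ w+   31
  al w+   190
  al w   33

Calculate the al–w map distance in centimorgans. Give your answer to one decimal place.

16.0 centimorgans

The two most frequent classes, al+ w (146) and al w+ (190), are the parental types, so the F1 was al+ w / al w+.
The recombinant classes are al+ w+ and al w: 31 + 33 = 64.
Recombination frequency = 64/400 = 0.1600 ≈ 16.0%, i.e. 16.0 centimorgans.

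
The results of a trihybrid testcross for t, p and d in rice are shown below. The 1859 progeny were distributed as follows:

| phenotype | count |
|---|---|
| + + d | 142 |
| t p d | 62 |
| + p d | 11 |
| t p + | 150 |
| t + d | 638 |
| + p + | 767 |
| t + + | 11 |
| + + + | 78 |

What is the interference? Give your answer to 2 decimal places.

The two most frequent reciprocal classes, + p + and t + d, are the parental types, so the F1 was + p + / t + d.
The two rarest classes, + p d and t + +, are the double crossovers. Comparing them with the parentals, only the d allele has switched, so d is the middle locus and the order is t – d – p.
t–d: (292 + 22)/1859 = 0.1689; d–p: (140 + 22)/1859 = 0.0871.
Expected DCO frequency = 0.1689 × 0.0871 ≈ 0.01471; observed = 22/1859 ≈ 0.01183.
Coefficient of coincidence = 0.01183/0.01471 ≈ 0.80; interference = 1 − 0.80 = 0.20.

0.20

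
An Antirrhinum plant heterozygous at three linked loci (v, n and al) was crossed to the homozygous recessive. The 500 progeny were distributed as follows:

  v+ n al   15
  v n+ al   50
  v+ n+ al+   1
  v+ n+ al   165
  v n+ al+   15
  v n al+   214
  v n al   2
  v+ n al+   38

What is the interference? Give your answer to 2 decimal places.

0.50

The two most frequent reciprocal classes, v n al+ and v+ n+ al, are the parental types, so the F1 was v n al+ / v+ n+ al.
The two rarest classes, v n al and v+ n+ al+, are the double crossovers. Comparing them with the parentals, only the al allele has switched, so al is the middle locus and the order is v – al – n.
v–al: (88 + 3)/500 = 0.1820; al–n: (30 + 3)/500 = 0.0660.
Expected DCO frequency = 0.1820 × 0.0660 ≈ 0.01201; observed = 3/500 ≈ 0.00600.
Coefficient of coincidence = 0.00600/0.01201 ≈ 0.50; interference = 1 − 0.50 = 0.50.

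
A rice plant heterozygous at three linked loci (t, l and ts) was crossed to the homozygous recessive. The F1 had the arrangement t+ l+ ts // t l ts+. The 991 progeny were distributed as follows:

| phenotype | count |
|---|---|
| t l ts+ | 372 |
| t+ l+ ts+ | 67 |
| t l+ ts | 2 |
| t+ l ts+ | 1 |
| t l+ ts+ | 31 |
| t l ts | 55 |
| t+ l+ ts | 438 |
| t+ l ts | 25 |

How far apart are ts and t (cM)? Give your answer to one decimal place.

12.6 cM

The two rarest classes, t l+ ts and t+ l ts+, are the double crossovers. Comparing them with the parentals, only the t allele has switched, so t is the middle locus and the order is l – t – ts.
Crossovers in the t–ts interval produce the single-crossover classes t+ l+ ts+ and t l ts (67 + 55 = 122) plus the double crossovers (3).
RF(t–ts) = (122 + 3) / 991 = 125/991 = 0.1261 → 12.6 cM.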